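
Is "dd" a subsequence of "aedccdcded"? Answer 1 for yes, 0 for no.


Check if "dd" is a subsequence of "aedccdcded"
Greedy scan:
  Position 0 ('a'): no match needed
  Position 1 ('e'): no match needed
  Position 2 ('d'): matches sub[0] = 'd'
  Position 3 ('c'): no match needed
  Position 4 ('c'): no match needed
  Position 5 ('d'): matches sub[1] = 'd'
  Position 6 ('c'): no match needed
  Position 7 ('d'): no match needed
  Position 8 ('e'): no match needed
  Position 9 ('d'): no match needed
All 2 characters matched => is a subsequence

1


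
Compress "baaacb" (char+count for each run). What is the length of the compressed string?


Input: baaacb
Runs:
  'b' x 1 => "b1"
  'a' x 3 => "a3"
  'c' x 1 => "c1"
  'b' x 1 => "b1"
Compressed: "b1a3c1b1"
Compressed length: 8

8


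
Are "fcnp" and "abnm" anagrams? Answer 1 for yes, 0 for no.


Strings: "fcnp", "abnm"
Sorted first:  cfnp
Sorted second: abmn
Differ at position 0: 'c' vs 'a' => not anagrams

0


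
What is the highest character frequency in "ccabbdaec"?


Input: ccabbdaec
Character counts:
  'a': 2
  'b': 2
  'c': 3
  'd': 1
  'e': 1
Maximum frequency: 3

3


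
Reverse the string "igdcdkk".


Input: igdcdkk
Reading characters right to left:
  Position 6: 'k'
  Position 5: 'k'
  Position 4: 'd'
  Position 3: 'c'
  Position 2: 'd'
  Position 1: 'g'
  Position 0: 'i'
Reversed: kkdcdgi

kkdcdgi


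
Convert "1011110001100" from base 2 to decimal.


Input: "1011110001100" in base 2
Positional expansion:
  Digit '1' (value 1) x 2^12 = 4096
  Digit '0' (value 0) x 2^11 = 0
  Digit '1' (value 1) x 2^10 = 1024
  Digit '1' (value 1) x 2^9 = 512
  Digit '1' (value 1) x 2^8 = 256
  Digit '1' (value 1) x 2^7 = 128
  Digit '0' (value 0) x 2^6 = 0
  Digit '0' (value 0) x 2^5 = 0
  Digit '0' (value 0) x 2^4 = 0
  Digit '1' (value 1) x 2^3 = 8
  Digit '1' (value 1) x 2^2 = 4
  Digit '0' (value 0) x 2^1 = 0
  Digit '0' (value 0) x 2^0 = 0
Sum = 6028

6028


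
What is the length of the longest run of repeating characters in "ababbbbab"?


Input: "ababbbbab"
Scanning for longest run:
  Position 1 ('b'): new char, reset run to 1
  Position 2 ('a'): new char, reset run to 1
  Position 3 ('b'): new char, reset run to 1
  Position 4 ('b'): continues run of 'b', length=2
  Position 5 ('b'): continues run of 'b', length=3
  Position 6 ('b'): continues run of 'b', length=4
  Position 7 ('a'): new char, reset run to 1
  Position 8 ('b'): new char, reset run to 1
Longest run: 'b' with length 4

4


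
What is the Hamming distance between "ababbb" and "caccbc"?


Comparing "ababbb" and "caccbc" position by position:
  Position 0: 'a' vs 'c' => differ
  Position 1: 'b' vs 'a' => differ
  Position 2: 'a' vs 'c' => differ
  Position 3: 'b' vs 'c' => differ
  Position 4: 'b' vs 'b' => same
  Position 5: 'b' vs 'c' => differ
Total differences (Hamming distance): 5

5


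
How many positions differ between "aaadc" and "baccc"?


Comparing "aaadc" and "baccc" position by position:
  Position 0: 'a' vs 'b' => DIFFER
  Position 1: 'a' vs 'a' => same
  Position 2: 'a' vs 'c' => DIFFER
  Position 3: 'd' vs 'c' => DIFFER
  Position 4: 'c' vs 'c' => same
Positions that differ: 3

3


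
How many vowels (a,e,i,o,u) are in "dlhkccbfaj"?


Input: dlhkccbfaj
Checking each character:
  'd' at position 0: consonant
  'l' at position 1: consonant
  'h' at position 2: consonant
  'k' at position 3: consonant
  'c' at position 4: consonant
  'c' at position 5: consonant
  'b' at position 6: consonant
  'f' at position 7: consonant
  'a' at position 8: vowel (running total: 1)
  'j' at position 9: consonant
Total vowels: 1

1


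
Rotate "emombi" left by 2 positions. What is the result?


Input: "emombi", rotate left by 2
First 2 characters: "em"
Remaining characters: "ombi"
Concatenate remaining + first: "ombi" + "em" = "ombiem"

ombiem


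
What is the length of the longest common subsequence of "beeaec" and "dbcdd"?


LCS of "beeaec" and "dbcdd"
DP table:
           d    b    c    d    d
      0    0    0    0    0    0
  b   0    0    1    1    1    1
  e   0    0    1    1    1    1
  e   0    0    1    1    1    1
  a   0    0    1    1    1    1
  e   0    0    1    1    1    1
  c   0    0    1    2    2    2
LCS length = dp[6][5] = 2

2


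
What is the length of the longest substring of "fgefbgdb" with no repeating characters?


Input: "fgefbgdb"
Sliding window (track last position of each char):
  Position 0 ('f'): window [0,0] length 1 -- new best
  Position 1 ('g'): window [0,1] length 2 -- new best
  Position 2 ('e'): window [0,2] length 3 -- new best
  Position 3 ('f'): repeat (last at 0), move window start to 1
  Position 3 ('f'): window [1,3] length 3
  Position 4 ('b'): window [1,4] length 4 -- new best
  Position 5 ('g'): repeat (last at 1), move window start to 2
  Position 5 ('g'): window [2,5] length 4
  Position 6 ('d'): window [2,6] length 5 -- new best
  Position 7 ('b'): repeat (last at 4), move window start to 5
  Position 7 ('b'): window [5,7] length 3
Longest substring with no repeats: "efbgd" with length 5

5


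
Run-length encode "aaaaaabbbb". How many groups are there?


Input: aaaaaabbbb
Scanning for consecutive runs:
  Group 1: 'a' x 6 (positions 0-5)
  Group 2: 'b' x 4 (positions 6-9)
Total groups: 2

2


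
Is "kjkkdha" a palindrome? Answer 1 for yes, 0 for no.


Input: kjkkdha
Reversed: ahdkkjk
  Compare pos 0 ('k') with pos 6 ('a'): MISMATCH
  Compare pos 1 ('j') with pos 5 ('h'): MISMATCH
  Compare pos 2 ('k') with pos 4 ('d'): MISMATCH
Result: not a palindrome

0


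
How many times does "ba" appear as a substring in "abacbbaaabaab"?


Searching for "ba" in "abacbbaaabaab"
Scanning each position:
  Position 0: "ab" => no
  Position 1: "ba" => MATCH
  Position 2: "ac" => no
  Position 3: "cb" => no
  Position 4: "bb" => no
  Position 5: "ba" => MATCH
  Position 6: "aa" => no
  Position 7: "aa" => no
  Position 8: "ab" => no
  Position 9: "ba" => MATCH
  Position 10: "aa" => no
  Position 11: "ab" => no
Total occurrences: 3

3


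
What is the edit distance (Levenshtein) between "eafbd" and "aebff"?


Computing edit distance: "eafbd" -> "aebff"
DP table:
           a    e    b    f    f
      0    1    2    3    4    5
  e   1    1    1    2    3    4
  a   2    1    2    2    3    4
  f   3    2    2    3    2    3
  b   4    3    3    2    3    3
  d   5    4    4    3    3    4
Edit distance = dp[5][5] = 4

4


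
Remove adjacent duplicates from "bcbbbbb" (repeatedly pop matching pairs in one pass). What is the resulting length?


Input: bcbbbbb
Stack-based adjacent duplicate removal:
  Read 'b': push. Stack: b
  Read 'c': push. Stack: bc
  Read 'b': push. Stack: bcb
  Read 'b': matches stack top 'b' => pop. Stack: bc
  Read 'b': push. Stack: bcb
  Read 'b': matches stack top 'b' => pop. Stack: bc
  Read 'b': push. Stack: bcb
Final stack: "bcb" (length 3)

3


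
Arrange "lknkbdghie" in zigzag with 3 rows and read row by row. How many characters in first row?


Zigzag "lknkbdghie" into 3 rows:
Placing characters:
  'l' => row 0
  'k' => row 1
  'n' => row 2
  'k' => row 1
  'b' => row 0
  'd' => row 1
  'g' => row 2
  'h' => row 1
  'i' => row 0
  'e' => row 1
Rows:
  Row 0: "lbi"
  Row 1: "kkdhe"
  Row 2: "ng"
First row length: 3

3


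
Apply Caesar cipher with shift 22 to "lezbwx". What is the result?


Caesar cipher: shift "lezbwx" by 22
  'l' (pos 11) + 22 = pos 7 = 'h'
  'e' (pos 4) + 22 = pos 0 = 'a'
  'z' (pos 25) + 22 = pos 21 = 'v'
  'b' (pos 1) + 22 = pos 23 = 'x'
  'w' (pos 22) + 22 = pos 18 = 's'
  'x' (pos 23) + 22 = pos 19 = 't'
Result: havxst

havxst


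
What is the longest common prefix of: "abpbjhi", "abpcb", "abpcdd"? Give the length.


Words: abpbjhi, abpcb, abpcdd
  Position 0: all 'a' => match
  Position 1: all 'b' => match
  Position 2: all 'p' => match
  Position 3: ('b', 'c', 'c') => mismatch, stop
LCP = "abp" (length 3)

3


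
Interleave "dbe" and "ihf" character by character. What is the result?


Interleaving "dbe" and "ihf":
  Position 0: 'd' from first, 'i' from second => "di"
  Position 1: 'b' from first, 'h' from second => "bh"
  Position 2: 'e' from first, 'f' from second => "ef"
Result: dibhef

dibhef


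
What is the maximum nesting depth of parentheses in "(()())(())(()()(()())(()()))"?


Input: "(()())(())(()()(()())(()()))"
Tracking depth:
  Position 0 '(': depth becomes 1
  Position 1 '(': depth becomes 2
  Position 2 ')': depth becomes 1
  Position 3 '(': depth becomes 2
  Position 4 ')': depth becomes 1
  Position 5 ')': depth becomes 0
  Position 6 '(': depth becomes 1
  Position 7 '(': depth becomes 2
  Position 8 ')': depth becomes 1
  Position 9 ')': depth becomes 0
  Position 10 '(': depth becomes 1
  Position 11 '(': depth becomes 2
  Position 12 ')': depth becomes 1
  Position 13 '(': depth becomes 2
  Position 14 ')': depth becomes 1
  Position 15 '(': depth becomes 2
  Position 16 '(': depth becomes 3
  Position 17 ')': depth becomes 2
  Position 18 '(': depth becomes 3
  Position 19 ')': depth becomes 2
  Position 20 ')': depth becomes 1
  Position 21 '(': depth becomes 2
  Position 22 '(': depth becomes 3
  Position 23 ')': depth becomes 2
  Position 24 '(': depth becomes 3
  Position 25 ')': depth becomes 2
  Position 26 ')': depth becomes 1
  Position 27 ')': depth becomes 0
Maximum depth reached: 3

3


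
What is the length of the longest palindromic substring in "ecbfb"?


Input: "ecbfb"
Checking substrings for palindromes:
  [2:5] "bfb" (len 3) => palindrome
Longest palindromic substring: "bfb" with length 3

3


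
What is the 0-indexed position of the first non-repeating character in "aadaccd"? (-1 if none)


Input: aadaccd
Character frequencies:
  'a': 3
  'c': 2
  'd': 2
Scanning left to right for freq == 1:
  Position 0 ('a'): freq=3, skip
  Position 1 ('a'): freq=3, skip
  Position 2 ('d'): freq=2, skip
  Position 3 ('a'): freq=3, skip
  Position 4 ('c'): freq=2, skip
  Position 5 ('c'): freq=2, skip
  Position 6 ('d'): freq=2, skip
  No unique character found => answer = -1

-1


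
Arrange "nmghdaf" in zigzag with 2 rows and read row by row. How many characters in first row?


Zigzag "nmghdaf" into 2 rows:
Placing characters:
  'n' => row 0
  'm' => row 1
  'g' => row 0
  'h' => row 1
  'd' => row 0
  'a' => row 1
  'f' => row 0
Rows:
  Row 0: "ngdf"
  Row 1: "mha"
First row length: 4

4


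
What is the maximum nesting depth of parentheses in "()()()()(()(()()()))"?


Input: "()()()()(()(()()()))"
Tracking depth:
  Position 0 '(': depth becomes 1
  Position 1 ')': depth becomes 0
  Position 2 '(': depth becomes 1
  Position 3 ')': depth becomes 0
  Position 4 '(': depth becomes 1
  Position 5 ')': depth becomes 0
  Position 6 '(': depth becomes 1
  Position 7 ')': depth becomes 0
  Position 8 '(': depth becomes 1
  Position 9 '(': depth becomes 2
  Position 10 ')': depth becomes 1
  Position 11 '(': depth becomes 2
  Position 12 '(': depth becomes 3
  Position 13 ')': depth becomes 2
  Position 14 '(': depth becomes 3
  Position 15 ')': depth becomes 2
  Position 16 '(': depth becomes 3
  Position 17 ')': depth becomes 2
  Position 18 ')': depth becomes 1
  Position 19 ')': depth becomes 0
Maximum depth reached: 3

3


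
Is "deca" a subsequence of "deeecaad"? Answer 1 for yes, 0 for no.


Check if "deca" is a subsequence of "deeecaad"
Greedy scan:
  Position 0 ('d'): matches sub[0] = 'd'
  Position 1 ('e'): matches sub[1] = 'e'
  Position 2 ('e'): no match needed
  Position 3 ('e'): no match needed
  Position 4 ('c'): matches sub[2] = 'c'
  Position 5 ('a'): matches sub[3] = 'a'
  Position 6 ('a'): no match needed
  Position 7 ('d'): no match needed
All 4 characters matched => is a subsequence

1


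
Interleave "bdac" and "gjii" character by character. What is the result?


Interleaving "bdac" and "gjii":
  Position 0: 'b' from first, 'g' from second => "bg"
  Position 1: 'd' from first, 'j' from second => "dj"
  Position 2: 'a' from first, 'i' from second => "ai"
  Position 3: 'c' from first, 'i' from second => "ci"
Result: bgdjaici

bgdjaici


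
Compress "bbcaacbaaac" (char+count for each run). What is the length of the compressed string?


Input: bbcaacbaaac
Runs:
  'b' x 2 => "b2"
  'c' x 1 => "c1"
  'a' x 2 => "a2"
  'c' x 1 => "c1"
  'b' x 1 => "b1"
  'a' x 3 => "a3"
  'c' x 1 => "c1"
Compressed: "b2c1a2c1b1a3c1"
Compressed length: 14

14


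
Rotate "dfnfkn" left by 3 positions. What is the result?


Input: "dfnfkn", rotate left by 3
First 3 characters: "dfn"
Remaining characters: "fkn"
Concatenate remaining + first: "fkn" + "dfn" = "fkndfn"

fkndfn


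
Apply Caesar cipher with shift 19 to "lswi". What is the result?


Caesar cipher: shift "lswi" by 19
  'l' (pos 11) + 19 = pos 4 = 'e'
  's' (pos 18) + 19 = pos 11 = 'l'
  'w' (pos 22) + 19 = pos 15 = 'p'
  'i' (pos 8) + 19 = pos 1 = 'b'
Result: elpb

elpb


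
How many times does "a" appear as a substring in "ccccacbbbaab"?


Searching for "a" in "ccccacbbbaab"
Scanning each position:
  Position 0: "c" => no
  Position 1: "c" => no
  Position 2: "c" => no
  Position 3: "c" => no
  Position 4: "a" => MATCH
  Position 5: "c" => no
  Position 6: "b" => no
  Position 7: "b" => no
  Position 8: "b" => no
  Position 9: "a" => MATCH
  Position 10: "a" => MATCH
  Position 11: "b" => no
Total occurrences: 3

3


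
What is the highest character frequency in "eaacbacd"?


Input: eaacbacd
Character counts:
  'a': 3
  'b': 1
  'c': 2
  'd': 1
  'e': 1
Maximum frequency: 3

3


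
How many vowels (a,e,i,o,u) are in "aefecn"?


Input: aefecn
Checking each character:
  'a' at position 0: vowel (running total: 1)
  'e' at position 1: vowel (running total: 2)
  'f' at position 2: consonant
  'e' at position 3: vowel (running total: 3)
  'c' at position 4: consonant
  'n' at position 5: consonant
Total vowels: 3

3


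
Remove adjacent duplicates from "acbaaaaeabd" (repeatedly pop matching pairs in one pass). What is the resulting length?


Input: acbaaaaeabd
Stack-based adjacent duplicate removal:
  Read 'a': push. Stack: a
  Read 'c': push. Stack: ac
  Read 'b': push. Stack: acb
  Read 'a': push. Stack: acba
  Read 'a': matches stack top 'a' => pop. Stack: acb
  Read 'a': push. Stack: acba
  Read 'a': matches stack top 'a' => pop. Stack: acb
  Read 'e': push. Stack: acbe
  Read 'a': push. Stack: acbea
  Read 'b': push. Stack: acbeab
  Read 'd': push. Stack: acbeabd
Final stack: "acbeabd" (length 7)

7


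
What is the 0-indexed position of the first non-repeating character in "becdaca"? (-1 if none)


Input: becdaca
Character frequencies:
  'a': 2
  'b': 1
  'c': 2
  'd': 1
  'e': 1
Scanning left to right for freq == 1:
  Position 0 ('b'): unique! => answer = 0

0


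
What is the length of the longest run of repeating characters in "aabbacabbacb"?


Input: "aabbacabbacb"
Scanning for longest run:
  Position 1 ('a'): continues run of 'a', length=2
  Position 2 ('b'): new char, reset run to 1
  Position 3 ('b'): continues run of 'b', length=2
  Position 4 ('a'): new char, reset run to 1
  Position 5 ('c'): new char, reset run to 1
  Position 6 ('a'): new char, reset run to 1
  Position 7 ('b'): new char, reset run to 1
  Position 8 ('b'): continues run of 'b', length=2
  Position 9 ('a'): new char, reset run to 1
  Position 10 ('c'): new char, reset run to 1
  Position 11 ('b'): new char, reset run to 1
Longest run: 'a' with length 2

2


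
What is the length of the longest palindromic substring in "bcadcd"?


Input: "bcadcd"
Checking substrings for palindromes:
  [3:6] "dcd" (len 3) => palindrome
Longest palindromic substring: "dcd" with length 3

3


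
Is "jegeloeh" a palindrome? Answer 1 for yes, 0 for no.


Input: jegeloeh
Reversed: heolegej
  Compare pos 0 ('j') with pos 7 ('h'): MISMATCH
  Compare pos 1 ('e') with pos 6 ('e'): match
  Compare pos 2 ('g') with pos 5 ('o'): MISMATCH
  Compare pos 3 ('e') with pos 4 ('l'): MISMATCH
Result: not a palindrome

0


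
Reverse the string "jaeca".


Input: jaeca
Reading characters right to left:
  Position 4: 'a'
  Position 3: 'c'
  Position 2: 'e'
  Position 1: 'a'
  Position 0: 'j'
Reversed: aceaj

aceaj


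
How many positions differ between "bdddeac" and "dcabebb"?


Comparing "bdddeac" and "dcabebb" position by position:
  Position 0: 'b' vs 'd' => DIFFER
  Position 1: 'd' vs 'c' => DIFFER
  Position 2: 'd' vs 'a' => DIFFER
  Position 3: 'd' vs 'b' => DIFFER
  Position 4: 'e' vs 'e' => same
  Position 5: 'a' vs 'b' => DIFFER
  Position 6: 'c' vs 'b' => DIFFER
Positions that differ: 6

6


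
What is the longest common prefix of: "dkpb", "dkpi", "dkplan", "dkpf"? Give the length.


Words: dkpb, dkpi, dkplan, dkpf
  Position 0: all 'd' => match
  Position 1: all 'k' => match
  Position 2: all 'p' => match
  Position 3: ('b', 'i', 'l', 'f') => mismatch, stop
LCP = "dkp" (length 3)

3


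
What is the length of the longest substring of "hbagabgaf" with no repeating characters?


Input: "hbagabgaf"
Sliding window (track last position of each char):
  Position 0 ('h'): window [0,0] length 1 -- new best
  Position 1 ('b'): window [0,1] length 2 -- new best
  Position 2 ('a'): window [0,2] length 3 -- new best
  Position 3 ('g'): window [0,3] length 4 -- new best
  Position 4 ('a'): repeat (last at 2), move window start to 3
  Position 4 ('a'): window [3,4] length 2
  Position 5 ('b'): window [3,5] length 3
  Position 6 ('g'): repeat (last at 3), move window start to 4
  Position 6 ('g'): window [4,6] length 3
  Position 7 ('a'): repeat (last at 4), move window start to 5
  Position 7 ('a'): window [5,7] length 3
  Position 8 ('f'): window [5,8] length 4
Longest substring with no repeats: "hbag" with length 4

4


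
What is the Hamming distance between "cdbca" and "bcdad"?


Comparing "cdbca" and "bcdad" position by position:
  Position 0: 'c' vs 'b' => differ
  Position 1: 'd' vs 'c' => differ
  Position 2: 'b' vs 'd' => differ
  Position 3: 'c' vs 'a' => differ
  Position 4: 'a' vs 'd' => differ
Total differences (Hamming distance): 5

5


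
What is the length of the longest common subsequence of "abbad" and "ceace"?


LCS of "abbad" and "ceace"
DP table:
           c    e    a    c    e
      0    0    0    0    0    0
  a   0    0    0    1    1    1
  b   0    0    0    1    1    1
  b   0    0    0    1    1    1
  a   0    0    0    1    1    1
  d   0    0    0    1    1    1
LCS length = dp[5][5] = 1

1


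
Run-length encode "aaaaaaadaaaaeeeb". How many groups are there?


Input: aaaaaaadaaaaeeeb
Scanning for consecutive runs:
  Group 1: 'a' x 7 (positions 0-6)
  Group 2: 'd' x 1 (positions 7-7)
  Group 3: 'a' x 4 (positions 8-11)
  Group 4: 'e' x 3 (positions 12-14)
  Group 5: 'b' x 1 (positions 15-15)
Total groups: 5

5


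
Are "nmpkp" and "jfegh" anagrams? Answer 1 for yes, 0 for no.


Strings: "nmpkp", "jfegh"
Sorted first:  kmnpp
Sorted second: efghj
Differ at position 0: 'k' vs 'e' => not anagrams

0


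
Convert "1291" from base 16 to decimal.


Input: "1291" in base 16
Positional expansion:
  Digit '1' (value 1) x 16^3 = 4096
  Digit '2' (value 2) x 16^2 = 512
  Digit '9' (value 9) x 16^1 = 144
  Digit '1' (value 1) x 16^0 = 1
Sum = 4753

4753


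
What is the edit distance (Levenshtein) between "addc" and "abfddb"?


Computing edit distance: "addc" -> "abfddb"
DP table:
           a    b    f    d    d    b
      0    1    2    3    4    5    6
  a   1    0    1    2    3    4    5
  d   2    1    1    2    2    3    4
  d   3    2    2    2    2    2    3
  c   4    3    3    3    3    3    3
Edit distance = dp[4][6] = 3

3


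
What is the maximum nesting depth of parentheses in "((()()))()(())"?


Input: "((()()))()(())"
Tracking depth:
  Position 0 '(': depth becomes 1
  Position 1 '(': depth becomes 2
  Position 2 '(': depth becomes 3
  Position 3 ')': depth becomes 2
  Position 4 '(': depth becomes 3
  Position 5 ')': depth becomes 2
  Position 6 ')': depth becomes 1
  Position 7 ')': depth becomes 0
  Position 8 '(': depth becomes 1
  Position 9 ')': depth becomes 0
  Position 10 '(': depth becomes 1
  Position 11 '(': depth becomes 2
  Position 12 ')': depth becomes 1
  Position 13 ')': depth becomes 0
Maximum depth reached: 3

3


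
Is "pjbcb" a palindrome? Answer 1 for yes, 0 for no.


Input: pjbcb
Reversed: bcbjp
  Compare pos 0 ('p') with pos 4 ('b'): MISMATCH
  Compare pos 1 ('j') with pos 3 ('c'): MISMATCH
Result: not a palindrome

0


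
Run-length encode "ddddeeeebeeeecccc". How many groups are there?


Input: ddddeeeebeeeecccc
Scanning for consecutive runs:
  Group 1: 'd' x 4 (positions 0-3)
  Group 2: 'e' x 4 (positions 4-7)
  Group 3: 'b' x 1 (positions 8-8)
  Group 4: 'e' x 4 (positions 9-12)
  Group 5: 'c' x 4 (positions 13-16)
Total groups: 5

5


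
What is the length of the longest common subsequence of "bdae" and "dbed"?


LCS of "bdae" and "dbed"
DP table:
           d    b    e    d
      0    0    0    0    0
  b   0    0    1    1    1
  d   0    1    1    1    2
  a   0    1    1    1    2
  e   0    1    1    2    2
LCS length = dp[4][4] = 2

2


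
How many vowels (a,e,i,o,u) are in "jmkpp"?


Input: jmkpp
Checking each character:
  'j' at position 0: consonant
  'm' at position 1: consonant
  'k' at position 2: consonant
  'p' at position 3: consonant
  'p' at position 4: consonant
Total vowels: 0

0


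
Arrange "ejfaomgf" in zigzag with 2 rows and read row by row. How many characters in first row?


Zigzag "ejfaomgf" into 2 rows:
Placing characters:
  'e' => row 0
  'j' => row 1
  'f' => row 0
  'a' => row 1
  'o' => row 0
  'm' => row 1
  'g' => row 0
  'f' => row 1
Rows:
  Row 0: "efog"
  Row 1: "jamf"
First row length: 4

4


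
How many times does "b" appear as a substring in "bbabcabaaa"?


Searching for "b" in "bbabcabaaa"
Scanning each position:
  Position 0: "b" => MATCH
  Position 1: "b" => MATCH
  Position 2: "a" => no
  Position 3: "b" => MATCH
  Position 4: "c" => no
  Position 5: "a" => no
  Position 6: "b" => MATCH
  Position 7: "a" => no
  Position 8: "a" => no
  Position 9: "a" => no
Total occurrences: 4

4


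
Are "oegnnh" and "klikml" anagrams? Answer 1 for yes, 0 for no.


Strings: "oegnnh", "klikml"
Sorted first:  eghnno
Sorted second: ikkllm
Differ at position 0: 'e' vs 'i' => not anagrams

0


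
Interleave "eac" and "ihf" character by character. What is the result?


Interleaving "eac" and "ihf":
  Position 0: 'e' from first, 'i' from second => "ei"
  Position 1: 'a' from first, 'h' from second => "ah"
  Position 2: 'c' from first, 'f' from second => "cf"
Result: eiahcf

eiahcf


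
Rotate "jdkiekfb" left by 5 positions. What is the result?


Input: "jdkiekfb", rotate left by 5
First 5 characters: "jdkie"
Remaining characters: "kfb"
Concatenate remaining + first: "kfb" + "jdkie" = "kfbjdkie"

kfbjdkie


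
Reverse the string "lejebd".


Input: lejebd
Reading characters right to left:
  Position 5: 'd'
  Position 4: 'b'
  Position 3: 'e'
  Position 2: 'j'
  Position 1: 'e'
  Position 0: 'l'
Reversed: dbejel

dbejel


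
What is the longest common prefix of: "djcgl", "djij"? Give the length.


Words: djcgl, djij
  Position 0: all 'd' => match
  Position 1: all 'j' => match
  Position 2: ('c', 'i') => mismatch, stop
LCP = "dj" (length 2)

2


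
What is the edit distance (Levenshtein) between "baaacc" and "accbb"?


Computing edit distance: "baaacc" -> "accbb"
DP table:
           a    c    c    b    b
      0    1    2    3    4    5
  b   1    1    2    3    3    4
  a   2    1    2    3    4    4
  a   3    2    2    3    4    5
  a   4    3    3    3    4    5
  c   5    4    3    3    4    5
  c   6    5    4    3    4    5
Edit distance = dp[6][5] = 5

5


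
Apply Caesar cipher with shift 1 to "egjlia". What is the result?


Caesar cipher: shift "egjlia" by 1
  'e' (pos 4) + 1 = pos 5 = 'f'
  'g' (pos 6) + 1 = pos 7 = 'h'
  'j' (pos 9) + 1 = pos 10 = 'k'
  'l' (pos 11) + 1 = pos 12 = 'm'
  'i' (pos 8) + 1 = pos 9 = 'j'
  'a' (pos 0) + 1 = pos 1 = 'b'
Result: fhkmjb

fhkmjb


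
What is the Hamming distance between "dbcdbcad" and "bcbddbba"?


Comparing "dbcdbcad" and "bcbddbba" position by position:
  Position 0: 'd' vs 'b' => differ
  Position 1: 'b' vs 'c' => differ
  Position 2: 'c' vs 'b' => differ
  Position 3: 'd' vs 'd' => same
  Position 4: 'b' vs 'd' => differ
  Position 5: 'c' vs 'b' => differ
  Position 6: 'a' vs 'b' => differ
  Position 7: 'd' vs 'a' => differ
Total differences (Hamming distance): 7

7


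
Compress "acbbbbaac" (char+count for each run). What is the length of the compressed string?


Input: acbbbbaac
Runs:
  'a' x 1 => "a1"
  'c' x 1 => "c1"
  'b' x 4 => "b4"
  'a' x 2 => "a2"
  'c' x 1 => "c1"
Compressed: "a1c1b4a2c1"
Compressed length: 10

10


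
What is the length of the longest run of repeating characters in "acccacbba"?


Input: "acccacbba"
Scanning for longest run:
  Position 1 ('c'): new char, reset run to 1
  Position 2 ('c'): continues run of 'c', length=2
  Position 3 ('c'): continues run of 'c', length=3
  Position 4 ('a'): new char, reset run to 1
  Position 5 ('c'): new char, reset run to 1
  Position 6 ('b'): new char, reset run to 1
  Position 7 ('b'): continues run of 'b', length=2
  Position 8 ('a'): new char, reset run to 1
Longest run: 'c' with length 3

3


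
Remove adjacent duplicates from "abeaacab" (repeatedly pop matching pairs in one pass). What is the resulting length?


Input: abeaacab
Stack-based adjacent duplicate removal:
  Read 'a': push. Stack: a
  Read 'b': push. Stack: ab
  Read 'e': push. Stack: abe
  Read 'a': push. Stack: abea
  Read 'a': matches stack top 'a' => pop. Stack: abe
  Read 'c': push. Stack: abec
  Read 'a': push. Stack: abeca
  Read 'b': push. Stack: abecab
Final stack: "abecab" (length 6)

6


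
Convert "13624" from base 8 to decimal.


Input: "13624" in base 8
Positional expansion:
  Digit '1' (value 1) x 8^4 = 4096
  Digit '3' (value 3) x 8^3 = 1536
  Digit '6' (value 6) x 8^2 = 384
  Digit '2' (value 2) x 8^1 = 16
  Digit '4' (value 4) x 8^0 = 4
Sum = 6036

6036


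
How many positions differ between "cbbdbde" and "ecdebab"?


Comparing "cbbdbde" and "ecdebab" position by position:
  Position 0: 'c' vs 'e' => DIFFER
  Position 1: 'b' vs 'c' => DIFFER
  Position 2: 'b' vs 'd' => DIFFER
  Position 3: 'd' vs 'e' => DIFFER
  Position 4: 'b' vs 'b' => same
  Position 5: 'd' vs 'a' => DIFFER
  Position 6: 'e' vs 'b' => DIFFER
Positions that differ: 6

6


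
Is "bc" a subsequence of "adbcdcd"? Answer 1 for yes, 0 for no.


Check if "bc" is a subsequence of "adbcdcd"
Greedy scan:
  Position 0 ('a'): no match needed
  Position 1 ('d'): no match needed
  Position 2 ('b'): matches sub[0] = 'b'
  Position 3 ('c'): matches sub[1] = 'c'
  Position 4 ('d'): no match needed
  Position 5 ('c'): no match needed
  Position 6 ('d'): no match needed
All 2 characters matched => is a subsequence

1


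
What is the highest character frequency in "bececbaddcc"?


Input: bececbaddcc
Character counts:
  'a': 1
  'b': 2
  'c': 4
  'd': 2
  'e': 2
Maximum frequency: 4

4


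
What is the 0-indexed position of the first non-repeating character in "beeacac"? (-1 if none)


Input: beeacac
Character frequencies:
  'a': 2
  'b': 1
  'c': 2
  'e': 2
Scanning left to right for freq == 1:
  Position 0 ('b'): unique! => answer = 0

0


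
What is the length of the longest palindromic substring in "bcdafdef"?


Input: "bcdafdef"
Checking substrings for palindromes:
  No multi-char palindromic substrings found
Longest palindromic substring: "b" with length 1

1


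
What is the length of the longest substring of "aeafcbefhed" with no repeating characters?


Input: "aeafcbefhed"
Sliding window (track last position of each char):
  Position 0 ('a'): window [0,0] length 1 -- new best
  Position 1 ('e'): window [0,1] length 2 -- new best
  Position 2 ('a'): repeat (last at 0), move window start to 1
  Position 2 ('a'): window [1,2] length 2
  Position 3 ('f'): window [1,3] length 3 -- new best
  Position 4 ('c'): window [1,4] length 4 -- new best
  Position 5 ('b'): window [1,5] length 5 -- new best
  Position 6 ('e'): repeat (last at 1), move window start to 2
  Position 6 ('e'): window [2,6] length 5
  Position 7 ('f'): repeat (last at 3), move window start to 4
  Position 7 ('f'): window [4,7] length 4
  Position 8 ('h'): window [4,8] length 5
  Position 9 ('e'): repeat (last at 6), move window start to 7
  Position 9 ('e'): window [7,9] length 3
  Position 10 ('d'): window [7,10] length 4
Longest substring with no repeats: "eafcb" with length 5

5


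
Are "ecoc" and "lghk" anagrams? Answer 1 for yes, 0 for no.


Strings: "ecoc", "lghk"
Sorted first:  cceo
Sorted second: ghkl
Differ at position 0: 'c' vs 'g' => not anagrams

0


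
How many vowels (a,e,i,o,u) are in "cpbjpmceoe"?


Input: cpbjpmceoe
Checking each character:
  'c' at position 0: consonant
  'p' at position 1: consonant
  'b' at position 2: consonant
  'j' at position 3: consonant
  'p' at position 4: consonant
  'm' at position 5: consonant
  'c' at position 6: consonant
  'e' at position 7: vowel (running total: 1)
  'o' at position 8: vowel (running total: 2)
  'e' at position 9: vowel (running total: 3)
Total vowels: 3

3


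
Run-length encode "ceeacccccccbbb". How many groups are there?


Input: ceeacccccccbbb
Scanning for consecutive runs:
  Group 1: 'c' x 1 (positions 0-0)
  Group 2: 'e' x 2 (positions 1-2)
  Group 3: 'a' x 1 (positions 3-3)
  Group 4: 'c' x 7 (positions 4-10)
  Group 5: 'b' x 3 (positions 11-13)
Total groups: 5

5


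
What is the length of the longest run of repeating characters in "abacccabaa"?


Input: "abacccabaa"
Scanning for longest run:
  Position 1 ('b'): new char, reset run to 1
  Position 2 ('a'): new char, reset run to 1
  Position 3 ('c'): new char, reset run to 1
  Position 4 ('c'): continues run of 'c', length=2
  Position 5 ('c'): continues run of 'c', length=3
  Position 6 ('a'): new char, reset run to 1
  Position 7 ('b'): new char, reset run to 1
  Position 8 ('a'): new char, reset run to 1
  Position 9 ('a'): continues run of 'a', length=2
Longest run: 'c' with length 3

3


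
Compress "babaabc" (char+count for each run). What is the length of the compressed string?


Input: babaabc
Runs:
  'b' x 1 => "b1"
  'a' x 1 => "a1"
  'b' x 1 => "b1"
  'a' x 2 => "a2"
  'b' x 1 => "b1"
  'c' x 1 => "c1"
Compressed: "b1a1b1a2b1c1"
Compressed length: 12

12


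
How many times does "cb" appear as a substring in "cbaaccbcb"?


Searching for "cb" in "cbaaccbcb"
Scanning each position:
  Position 0: "cb" => MATCH
  Position 1: "ba" => no
  Position 2: "aa" => no
  Position 3: "ac" => no
  Position 4: "cc" => no
  Position 5: "cb" => MATCH
  Position 6: "bc" => no
  Position 7: "cb" => MATCH
Total occurrences: 3

3


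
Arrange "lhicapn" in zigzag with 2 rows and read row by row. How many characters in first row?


Zigzag "lhicapn" into 2 rows:
Placing characters:
  'l' => row 0
  'h' => row 1
  'i' => row 0
  'c' => row 1
  'a' => row 0
  'p' => row 1
  'n' => row 0
Rows:
  Row 0: "lian"
  Row 1: "hcp"
First row length: 4

4


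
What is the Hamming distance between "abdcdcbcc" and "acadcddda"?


Comparing "abdcdcbcc" and "acadcddda" position by position:
  Position 0: 'a' vs 'a' => same
  Position 1: 'b' vs 'c' => differ
  Position 2: 'd' vs 'a' => differ
  Position 3: 'c' vs 'd' => differ
  Position 4: 'd' vs 'c' => differ
  Position 5: 'c' vs 'd' => differ
  Position 6: 'b' vs 'd' => differ
  Position 7: 'c' vs 'd' => differ
  Position 8: 'c' vs 'a' => differ
Total differences (Hamming distance): 8

8


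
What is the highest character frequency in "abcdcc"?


Input: abcdcc
Character counts:
  'a': 1
  'b': 1
  'c': 3
  'd': 1
Maximum frequency: 3

3


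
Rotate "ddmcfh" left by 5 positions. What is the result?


Input: "ddmcfh", rotate left by 5
First 5 characters: "ddmcf"
Remaining characters: "h"
Concatenate remaining + first: "h" + "ddmcf" = "hddmcf"

hddmcf


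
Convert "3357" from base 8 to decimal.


Input: "3357" in base 8
Positional expansion:
  Digit '3' (value 3) x 8^3 = 1536
  Digit '3' (value 3) x 8^2 = 192
  Digit '5' (value 5) x 8^1 = 40
  Digit '7' (value 7) x 8^0 = 7
Sum = 1775

1775


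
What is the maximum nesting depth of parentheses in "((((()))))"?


Input: "((((()))))"
Tracking depth:
  Position 0 '(': depth becomes 1
  Position 1 '(': depth becomes 2
  Position 2 '(': depth becomes 3
  Position 3 '(': depth becomes 4
  Position 4 '(': depth becomes 5
  Position 5 ')': depth becomes 4
  Position 6 ')': depth becomes 3
  Position 7 ')': depth becomes 2
  Position 8 ')': depth becomes 1
  Position 9 ')': depth becomes 0
Maximum depth reached: 5

5


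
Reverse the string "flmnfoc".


Input: flmnfoc
Reading characters right to left:
  Position 6: 'c'
  Position 5: 'o'
  Position 4: 'f'
  Position 3: 'n'
  Position 2: 'm'
  Position 1: 'l'
  Position 0: 'f'
Reversed: cofnmlf

cofnmlf


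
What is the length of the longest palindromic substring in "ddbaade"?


Input: "ddbaade"
Checking substrings for palindromes:
  [0:2] "dd" (len 2) => palindrome
  [3:5] "aa" (len 2) => palindrome
Longest palindromic substring: "dd" with length 2

2


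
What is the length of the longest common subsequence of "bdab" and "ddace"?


LCS of "bdab" and "ddace"
DP table:
           d    d    a    c    e
      0    0    0    0    0    0
  b   0    0    0    0    0    0
  d   0    1    1    1    1    1
  a   0    1    1    2    2    2
  b   0    1    1    2    2    2
LCS length = dp[4][5] = 2

2


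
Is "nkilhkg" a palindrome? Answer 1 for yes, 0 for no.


Input: nkilhkg
Reversed: gkhlikn
  Compare pos 0 ('n') with pos 6 ('g'): MISMATCH
  Compare pos 1 ('k') with pos 5 ('k'): match
  Compare pos 2 ('i') with pos 4 ('h'): MISMATCH
Result: not a palindrome

0


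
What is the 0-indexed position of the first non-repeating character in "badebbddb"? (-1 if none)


Input: badebbddb
Character frequencies:
  'a': 1
  'b': 4
  'd': 3
  'e': 1
Scanning left to right for freq == 1:
  Position 0 ('b'): freq=4, skip
  Position 1 ('a'): unique! => answer = 1

1


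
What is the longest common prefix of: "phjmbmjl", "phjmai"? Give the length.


Words: phjmbmjl, phjmai
  Position 0: all 'p' => match
  Position 1: all 'h' => match
  Position 2: all 'j' => match
  Position 3: all 'm' => match
  Position 4: ('b', 'a') => mismatch, stop
LCP = "phjm" (length 4)

4


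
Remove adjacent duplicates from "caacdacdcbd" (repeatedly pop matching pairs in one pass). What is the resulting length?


Input: caacdacdcbd
Stack-based adjacent duplicate removal:
  Read 'c': push. Stack: c
  Read 'a': push. Stack: ca
  Read 'a': matches stack top 'a' => pop. Stack: c
  Read 'c': matches stack top 'c' => pop. Stack: (empty)
  Read 'd': push. Stack: d
  Read 'a': push. Stack: da
  Read 'c': push. Stack: dac
  Read 'd': push. Stack: dacd
  Read 'c': push. Stack: dacdc
  Read 'b': push. Stack: dacdcb
  Read 'd': push. Stack: dacdcbd
Final stack: "dacdcbd" (length 7)

7


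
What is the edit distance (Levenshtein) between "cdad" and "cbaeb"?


Computing edit distance: "cdad" -> "cbaeb"
DP table:
           c    b    a    e    b
      0    1    2    3    4    5
  c   1    0    1    2    3    4
  d   2    1    1    2    3    4
  a   3    2    2    1    2    3
  d   4    3    3    2    2    3
Edit distance = dp[4][5] = 3

3


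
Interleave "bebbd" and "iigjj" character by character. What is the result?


Interleaving "bebbd" and "iigjj":
  Position 0: 'b' from first, 'i' from second => "bi"
  Position 1: 'e' from first, 'i' from second => "ei"
  Position 2: 'b' from first, 'g' from second => "bg"
  Position 3: 'b' from first, 'j' from second => "bj"
  Position 4: 'd' from first, 'j' from second => "dj"
Result: bieibgbjdj

bieibgbjdj


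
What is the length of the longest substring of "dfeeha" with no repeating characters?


Input: "dfeeha"
Sliding window (track last position of each char):
  Position 0 ('d'): window [0,0] length 1 -- new best
  Position 1 ('f'): window [0,1] length 2 -- new best
  Position 2 ('e'): window [0,2] length 3 -- new best
  Position 3 ('e'): repeat (last at 2), move window start to 3
  Position 3 ('e'): window [3,3] length 1
  Position 4 ('h'): window [3,4] length 2
  Position 5 ('a'): window [3,5] length 3
Longest substring with no repeats: "dfe" with length 3

3


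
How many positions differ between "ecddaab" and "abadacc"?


Comparing "ecddaab" and "abadacc" position by position:
  Position 0: 'e' vs 'a' => DIFFER
  Position 1: 'c' vs 'b' => DIFFER
  Position 2: 'd' vs 'a' => DIFFER
  Position 3: 'd' vs 'd' => same
  Position 4: 'a' vs 'a' => same
  Position 5: 'a' vs 'c' => DIFFER
  Position 6: 'b' vs 'c' => DIFFER
Positions that differ: 5

5


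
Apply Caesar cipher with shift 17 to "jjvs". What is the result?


Caesar cipher: shift "jjvs" by 17
  'j' (pos 9) + 17 = pos 0 = 'a'
  'j' (pos 9) + 17 = pos 0 = 'a'
  'v' (pos 21) + 17 = pos 12 = 'm'
  's' (pos 18) + 17 = pos 9 = 'j'
Result: aamj

aamj


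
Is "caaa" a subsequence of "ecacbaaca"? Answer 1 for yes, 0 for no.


Check if "caaa" is a subsequence of "ecacbaaca"
Greedy scan:
  Position 0 ('e'): no match needed
  Position 1 ('c'): matches sub[0] = 'c'
  Position 2 ('a'): matches sub[1] = 'a'
  Position 3 ('c'): no match needed
  Position 4 ('b'): no match needed
  Position 5 ('a'): matches sub[2] = 'a'
  Position 6 ('a'): matches sub[3] = 'a'
  Position 7 ('c'): no match needed
  Position 8 ('a'): no match needed
All 4 characters matched => is a subsequence

1


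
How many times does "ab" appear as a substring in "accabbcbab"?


Searching for "ab" in "accabbcbab"
Scanning each position:
  Position 0: "ac" => no
  Position 1: "cc" => no
  Position 2: "ca" => no
  Position 3: "ab" => MATCH
  Position 4: "bb" => no
  Position 5: "bc" => no
  Position 6: "cb" => no
  Position 7: "ba" => no
  Position 8: "ab" => MATCH
Total occurrences: 2

2


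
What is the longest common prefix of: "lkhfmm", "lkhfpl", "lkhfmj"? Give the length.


Words: lkhfmm, lkhfpl, lkhfmj
  Position 0: all 'l' => match
  Position 1: all 'k' => match
  Position 2: all 'h' => match
  Position 3: all 'f' => match
  Position 4: ('m', 'p', 'm') => mismatch, stop
LCP = "lkhf" (length 4)

4


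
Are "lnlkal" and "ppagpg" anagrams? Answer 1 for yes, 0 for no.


Strings: "lnlkal", "ppagpg"
Sorted first:  akllln
Sorted second: aggppp
Differ at position 1: 'k' vs 'g' => not anagrams

0


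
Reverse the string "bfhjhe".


Input: bfhjhe
Reading characters right to left:
  Position 5: 'e'
  Position 4: 'h'
  Position 3: 'j'
  Position 2: 'h'
  Position 1: 'f'
  Position 0: 'b'
Reversed: ehjhfb

ehjhfb


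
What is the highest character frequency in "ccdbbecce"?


Input: ccdbbecce
Character counts:
  'b': 2
  'c': 4
  'd': 1
  'e': 2
Maximum frequency: 4

4


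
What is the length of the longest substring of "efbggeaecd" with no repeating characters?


Input: "efbggeaecd"
Sliding window (track last position of each char):
  Position 0 ('e'): window [0,0] length 1 -- new best
  Position 1 ('f'): window [0,1] length 2 -- new best
  Position 2 ('b'): window [0,2] length 3 -- new best
  Position 3 ('g'): window [0,3] length 4 -- new best
  Position 4 ('g'): repeat (last at 3), move window start to 4
  Position 4 ('g'): window [4,4] length 1
  Position 5 ('e'): window [4,5] length 2
  Position 6 ('a'): window [4,6] length 3
  Position 7 ('e'): repeat (last at 5), move window start to 6
  Position 7 ('e'): window [6,7] length 2
  Position 8 ('c'): window [6,8] length 3
  Position 9 ('d'): window [6,9] length 4
Longest substring with no repeats: "efbg" with length 4

4


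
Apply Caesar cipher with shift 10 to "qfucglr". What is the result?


Caesar cipher: shift "qfucglr" by 10
  'q' (pos 16) + 10 = pos 0 = 'a'
  'f' (pos 5) + 10 = pos 15 = 'p'
  'u' (pos 20) + 10 = pos 4 = 'e'
  'c' (pos 2) + 10 = pos 12 = 'm'
  'g' (pos 6) + 10 = pos 16 = 'q'
  'l' (pos 11) + 10 = pos 21 = 'v'
  'r' (pos 17) + 10 = pos 1 = 'b'
Result: apemqvb

apemqvb
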